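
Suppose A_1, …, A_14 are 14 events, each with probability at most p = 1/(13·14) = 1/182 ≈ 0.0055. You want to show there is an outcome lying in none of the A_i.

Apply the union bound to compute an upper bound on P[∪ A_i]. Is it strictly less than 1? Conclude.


Union bound: P[∪_{i=1}^{14} A_i] ≤ Σ_i P[A_i] ≤ 14·p = 14·(1/182) = 1/13.
Numerically: 1/13 ≈ 0.0769.
Is 1/13 < 1? YES.
Since P[∪ A_i] ≤ 1/13 < 1, the complement has P[∩ A_i^c] ≥ 1 − 1/13 = 12/13 > 0, so some outcome avoids every A_i.

14·p = 1/13 ≈ 0.0769; existence CERTIFIED by the union bound.


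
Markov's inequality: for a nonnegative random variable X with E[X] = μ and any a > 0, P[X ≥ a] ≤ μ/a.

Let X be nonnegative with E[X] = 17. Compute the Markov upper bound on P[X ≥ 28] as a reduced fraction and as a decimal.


μ = E[X] = 17, a = 28.
Markov: P[X ≥ 28] ≤ μ/a = (17)/28 = 17/28.
Numerically: ≈ 0.607.
(Since a = 28 > μ = 17.000, the bound 17/28 is < 1 and informative.)

P[X ≥ 28] ≤ 17/28 ≈ 0.607.


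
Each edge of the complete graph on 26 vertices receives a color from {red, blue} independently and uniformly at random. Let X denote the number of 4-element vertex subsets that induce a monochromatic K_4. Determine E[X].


Let X = Σ_S X_S over the C(26, 4) = 14950 subsets S of size 4, where X_S = 1 if the K_4 on S is monochromatic.
For a fixed S, the K_4 on S has C(4, 2) = 6 edges. P[all 6 edges red] = (1/2)^6, and likewise for blue, so P[monochromatic] = 2·(1/2)^6 = 2^{1 − 6} = 1/32.
By linearity of expectation: E[X] = C(26, 4) · 2^{1 − 6} = 14950 · 1/32 = 7475/16.
Numerically: E[X] ≈ 467.187500.

E[X] = C(26,4)·2^(1−C(4,2)) = 7475/16 ≈ 467.187500.


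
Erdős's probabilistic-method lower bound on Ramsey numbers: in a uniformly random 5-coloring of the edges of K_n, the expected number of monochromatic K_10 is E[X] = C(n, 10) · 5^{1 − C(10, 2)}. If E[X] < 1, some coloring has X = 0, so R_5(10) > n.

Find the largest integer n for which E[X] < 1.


We need C(n, 10) · 5^{1 − 45} < 1, i.e. C(n, 10) < 5^{45 − 1} = 5684341886080801486968994140625.
Check values of n near the boundary:
  n = 5386: C(5386, 10) = 5613966214234562222231428510561; 5613966214234562222231428510561 < 5684341886080801486968994140625? YES
  n = 5387: C(5387, 10) = 5624406917627224603154306376491; 5624406917627224603154306376491 < 5684341886080801486968994140625? YES
  n = 5388: C(5388, 10) = 5634865093375880654852250419586; 5634865093375880654852250419586 < 5684341886080801486968994140625? YES
  n = 5389: C(5389, 10) = 5645340767466558997768874792926; 5645340767466558997768874792926 < 5684341886080801486968994140625? YES
  n = 5390: C(5390, 10) = 5655833965919099070255434039753; 5655833965919099070255434039753 < 5684341886080801486968994140625? YES
  n = 5391: C(5391, 10) = 5666344714787188828795213697883; 5666344714787188828795213697883 < 5684341886080801486968994140625? YES
  n = 5392: C(5392, 10) = 5676873040158402483252283957448; 5676873040158402483252283957448 < 5684341886080801486968994140625? YES
  n = 5393: C(5393, 10) = 5687418968154238267170642278008; 5687418968154238267170642278008 < 5684341886080801486968994140625? NO
The largest n with C(n, 10) < 5684341886080801486968994140625 is n = 5392 (where E[X] = 5676873040158402483252283957448/5684341886080801486968994140625 ≈ 0.9987). Hence R_5(10) > 5392, i.e. R_5(10) ≥ 5393.

Largest n = 5392; hence R_5(10) > 5392.


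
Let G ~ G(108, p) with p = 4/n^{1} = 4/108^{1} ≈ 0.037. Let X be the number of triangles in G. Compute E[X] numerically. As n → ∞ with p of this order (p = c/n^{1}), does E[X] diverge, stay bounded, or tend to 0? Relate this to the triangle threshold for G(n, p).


Number of potential triangles: C(108, 3) = 204156.
Each occurs with probability p³ ≈ (0.037)³ ≈ 5.08053e-05.
By linearity: E[X] = C(108, 3)·p³ ≈ 204156 · 5.08053e-05 ≈ 10.372.
Here α = 1, so p = 4/n is exactly at the triangle threshold p ~ 1/n. Asymptotically E[X] → c³/6 = 4³/6 = 32/3 ≈ 10.667, a bounded constant. In this regime the triangle count is asymptotically Poisson(c³/6).

E[X] ≈ 10.372; in regime p = Θ(1/n^{1}) E[X] stays bounded (at the triangle threshold p ~ 1/n).


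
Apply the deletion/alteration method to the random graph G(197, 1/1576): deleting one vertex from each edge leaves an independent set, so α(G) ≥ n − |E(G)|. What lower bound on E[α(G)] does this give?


E[|E(G)|] = C(197, 2)·p = 19306 · (1/1576) = 49/4.
E[α(G)] ≥ n − E[|E(G)|] = 197 − 49/4 = 739/4.
Numerically: ≈ 184.7500.
(This is only a lower bound; the true E[α(G)] may be larger.)

E[α(G)] ≥ 739/4 ≈ 184.7500.


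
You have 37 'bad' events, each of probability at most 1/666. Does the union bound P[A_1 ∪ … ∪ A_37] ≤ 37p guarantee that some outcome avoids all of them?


Union bound: P[∪_{i=1}^{37} A_i] ≤ Σ_i P[A_i] ≤ 37·p = 37·(1/666) = 1/18.
Numerically: 1/18 ≈ 0.05556.
Is 1/18 < 1? YES.
Since P[∪ A_i] ≤ 1/18 < 1, the complement has P[∩ A_i^c] ≥ 1 − 1/18 = 17/18 > 0, so some outcome avoids every A_i.

37·p = 1/18 ≈ 0.05556; existence CERTIFIED by the union bound.


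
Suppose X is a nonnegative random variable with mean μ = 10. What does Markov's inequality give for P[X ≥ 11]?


μ = E[X] = 10, a = 11.
Markov: P[X ≥ 11] ≤ μ/a = (10)/11 = 10/11.
Numerically: ≈ 0.90909.
(Since a = 11 > μ = 10.00000, the bound 10/11 is < 1 and informative.)

P[X ≥ 11] ≤ 10/11 ≈ 0.90909.


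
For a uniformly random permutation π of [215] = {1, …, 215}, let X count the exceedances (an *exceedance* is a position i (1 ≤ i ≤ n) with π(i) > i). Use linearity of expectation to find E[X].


Write X = Σ_{i=1}^{215} X_i, where X_i = 1_{π(i) > i}.
For each fixed i, π(i) is uniform over {1, …, 215} (marginal of a uniform permutation), so P[π(i) > i] = (n − i)/n. Summing: Σ_{i=1}^{215} (n − i)/n = (0 + 1 + … + 214)/215 = 215(215 − 1)/(2·215) = (215 − 1)/2.
Hence E[X] = Σ_{i=1}^{215} (215 − i)/215 = 107 ≈ 107.000.

E[X] = 107 = 107.000.


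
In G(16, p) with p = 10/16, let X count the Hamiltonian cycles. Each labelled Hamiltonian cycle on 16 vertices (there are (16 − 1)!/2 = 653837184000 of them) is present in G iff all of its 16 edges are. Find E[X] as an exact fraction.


K_16 has (16 − 1)!/2 = 653837184000 labelled Hamiltonian cycles.
For each such Hamiltonian cycle H, let X_H = 1 if all 16 edges of H are present in G. Then P[X_H = 1] = p^{16} = (5/8)^{16} = 152587890625/281474976710656.
Summing the indicators: E[X] = Σ_H E[X_H] = 653837184000 · p^{16} = 653837184000 · 152587890625/281474976710656 = 97429332733154296875/274877906944.
Numerically: E[X] ≈ 3.54e+08.

E[X] = 653837184000 · (5/8)^{16} = 97429332733154296875/274877906944 ≈ 3.54e+08.


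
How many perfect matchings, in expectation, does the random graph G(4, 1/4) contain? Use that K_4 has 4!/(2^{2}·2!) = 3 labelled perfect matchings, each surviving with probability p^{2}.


K_4 has 4!/(2^{2}·2!) = 3 labelled perfect matchings.
For each such perfect matching H, let X_H = 1 if all 2 edges of H are present in G. Then P[X_H = 1] = p^{2} = (1/4)^{2} = 1/16.
By linearity of expectation: E[X] = Σ_H E[X_H] = 3 · p^{2} = 3 · 1/16 = 3/16.
Numerically: E[X] ≈ 0.1875.

E[X] = 3 · (1/4)^{2} = 3/16 ≈ 0.1875.


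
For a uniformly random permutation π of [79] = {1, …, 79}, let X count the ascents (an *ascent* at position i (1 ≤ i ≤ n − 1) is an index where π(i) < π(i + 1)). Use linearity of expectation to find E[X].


Write X = Σ X_I over i = 1, …, 78, with X_I the indicator of one ascent.
There are 78 indicators.
For each fixed i, the pair (π(i), π(i+1)) is a uniformly random ordered pair of distinct values from {1, …, 79}; by symmetry P[π(i) < π(i+1)] = 1/2.
By linearity: E[X] = 78 · (1/2) = (79 − 1) · (1/2) = 39 ≈ 39.000000.

E[X] = 39 = 39.000000.


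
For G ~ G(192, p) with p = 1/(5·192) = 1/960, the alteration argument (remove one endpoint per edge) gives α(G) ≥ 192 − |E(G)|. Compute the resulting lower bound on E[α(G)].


E[|E(G)|] = C(192, 2)·p = 18336 · (1/960) = 191/10.
E[α(G)] ≥ n − E[|E(G)|] = 192 − 191/10 = 1729/10.
Numerically: ≈ 172.9000.
(This is only a lower bound; the true E[α(G)] may be larger.)

E[α(G)] ≥ 1729/10 ≈ 172.9000.


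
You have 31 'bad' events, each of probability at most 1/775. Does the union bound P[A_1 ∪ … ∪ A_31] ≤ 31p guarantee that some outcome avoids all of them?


Union bound: P[∪_{i=1}^{31} A_i] ≤ Σ_i P[A_i] ≤ 31·p = 31·(1/775) = 1/25.
Numerically: 1/25 ≈ 0.0400000.
Is 1/25 < 1? YES.
Since P[∪ A_i] ≤ 1/25 < 1, the complement has P[∩ A_i^c] ≥ 1 − 1/25 = 24/25 > 0, so some outcome avoids every A_i.

31·p = 1/25 ≈ 0.0400000; existence CERTIFIED by the union bound.


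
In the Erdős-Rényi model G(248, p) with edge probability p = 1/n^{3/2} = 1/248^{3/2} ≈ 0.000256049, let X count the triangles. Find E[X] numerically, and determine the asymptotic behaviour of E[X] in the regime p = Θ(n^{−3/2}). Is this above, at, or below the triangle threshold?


Number of potential triangles: C(248, 3) = 2511496.
Each occurs with probability p³ ≈ (0.000256049)³ ≈ 1.67867814e-11.
By linearity: E[X] = C(248, 3)·p³ ≈ 2511496 · 1.67867814e-11 ≈ 0.000042.
Since α = 3/2 > 1, p = c/n^{3/2} = o(1/n) is below the triangle threshold p ~ 1/n. Asymptotically E[X] ~ (c³/6)·n^{3(1−α)} = (1³/6)·n^{-1.5} → 0, so by Markov's inequality G has no triangles w.h.p.

E[X] ≈ 0.000042; in regime p = Θ(1/n^{3/2}) E[X] tends to 0 (below the triangle threshold p ~ 1/n).


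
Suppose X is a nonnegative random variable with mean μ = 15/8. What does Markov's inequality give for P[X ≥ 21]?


μ = E[X] = 15/8, a = 21.
Markov: P[X ≥ 21] ≤ μ/a = (15/8)/21 = 5/56.
Numerically: ≈ 0.0893.
(Since a = 21 > μ = 1.8750, the bound 5/56 is < 1 and informative.)

P[X ≥ 21] ≤ 5/56 ≈ 0.0893.


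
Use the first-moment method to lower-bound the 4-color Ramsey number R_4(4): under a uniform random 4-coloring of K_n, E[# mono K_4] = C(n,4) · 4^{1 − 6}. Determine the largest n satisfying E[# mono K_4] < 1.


We need C(n, 4) · 4^{1 − 6} < 1, i.e. C(n, 4) < 4^{6 − 1} = 1024.
Check values of n near the boundary:
  n = 13: C(13, 4) = 715; 715 < 1024? YES
  n = 14: C(14, 4) = 1001; 1001 < 1024? YES
  n = 15: C(15, 4) = 1365; 1365 < 1024? NO
The largest n with C(n, 4) < 1024 is n = 14 (where E[X] = 1001/1024 ≈ 0.9775). Hence R_4(4) > 14, i.e. R_4(4) ≥ 15.

Largest n = 14; hence R_4(4) > 14.


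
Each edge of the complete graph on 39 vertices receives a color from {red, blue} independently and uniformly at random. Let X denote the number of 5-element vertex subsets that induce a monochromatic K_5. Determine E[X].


Let X = Σ_S X_S over the C(39, 5) = 575757 subsets S of size 5, where X_S = 1 if the K_5 on S is monochromatic.
For a fixed S, the K_5 on S has C(5, 2) = 10 edges. P[all 10 edges red] = (1/2)^10, and likewise for blue, so P[monochromatic] = 2·(1/2)^10 = 2^{1 − 10} = 1/512.
By linearity: E[X] = C(39, 5) · 2^{1 − 10} = 575757 · 1/512 = 575757/512.
Numerically: E[X] ≈ 1124.525.

E[X] = C(39,5)·2^(1−C(5,2)) = 575757/512 ≈ 1124.525.


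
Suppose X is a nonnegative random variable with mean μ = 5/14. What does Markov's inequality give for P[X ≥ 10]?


μ = E[X] = 5/14, a = 10.
Markov: P[X ≥ 10] ≤ μ/a = (5/14)/10 = 1/28.
Numerically: ≈ 0.03571.
(Since a = 10 > μ = 0.35714, the bound 1/28 is < 1 and informative.)

P[X ≥ 10] ≤ 1/28 ≈ 0.03571.


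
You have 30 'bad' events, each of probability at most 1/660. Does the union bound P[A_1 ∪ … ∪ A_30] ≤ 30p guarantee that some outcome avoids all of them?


Union bound: P[∪_{i=1}^{30} A_i] ≤ Σ_i P[A_i] ≤ 30·p = 30·(1/660) = 1/22.
Numerically: 1/22 ≈ 0.045.
Is 1/22 < 1? YES.
Since P[∪ A_i] ≤ 1/22 < 1, the complement has P[∩ A_i^c] ≥ 1 − 1/22 = 21/22 > 0, so some outcome avoids every A_i.

30·p = 1/22 ≈ 0.045; existence CERTIFIED by the union bound.


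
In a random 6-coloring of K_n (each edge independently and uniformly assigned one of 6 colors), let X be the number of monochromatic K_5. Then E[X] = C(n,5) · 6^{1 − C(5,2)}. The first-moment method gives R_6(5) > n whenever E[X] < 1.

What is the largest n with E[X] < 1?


We need C(n, 5) · 6^{1 − 10} < 1, i.e. C(n, 5) < 6^{10 − 1} = 10077696.
Check values of n near the boundary:
  n = 64: C(64, 5) = 7624512; 7624512 < 10077696? YES
  n = 65: C(65, 5) = 8259888; 8259888 < 10077696? YES
  n = 66: C(66, 5) = 8936928; 8936928 < 10077696? YES
  n = 67: C(67, 5) = 9657648; 9657648 < 10077696? YES
  n = 68: C(68, 5) = 10424128; 10424128 < 10077696? NO
  n = 69: C(69, 5) = 11238513; 11238513 < 10077696? NO
The largest n with C(n, 5) < 10077696 is n = 67 (where E[X] = 67067/69984 ≈ 0.9583190). Hence R_6(5) > 67, i.e. R_6(5) ≥ 68.

Largest n = 67; hence R_6(5) > 67.


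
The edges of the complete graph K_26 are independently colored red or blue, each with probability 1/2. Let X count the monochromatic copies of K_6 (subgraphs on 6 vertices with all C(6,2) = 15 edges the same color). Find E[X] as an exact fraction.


Let X = Σ_S X_S over the C(26, 6) = 230230 subsets S of size 6, where X_S = 1 if the K_6 on S is monochromatic.
For a fixed S, the K_6 on S has C(6, 2) = 15 edges. P[all 15 edges red] = (1/2)^15, and likewise for blue, so P[monochromatic] = 2·(1/2)^15 = 2^{1 − 15} = 1/16384.
By linearity: E[X] = C(26, 6) · 2^{1 − 15} = 230230 · 1/16384 = 115115/8192.
Numerically: E[X] ≈ 14.052124.

E[X] = C(26,6)·2^(1−C(6,2)) = 115115/8192 ≈ 14.052124.


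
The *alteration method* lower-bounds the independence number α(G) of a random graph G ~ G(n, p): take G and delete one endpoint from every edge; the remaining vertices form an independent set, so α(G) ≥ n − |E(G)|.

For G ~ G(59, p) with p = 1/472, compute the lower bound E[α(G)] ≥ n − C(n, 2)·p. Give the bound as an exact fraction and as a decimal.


E[|E(G)|] = C(59, 2)·p = 1711 · (1/472) = 29/8.
E[α(G)] ≥ n − E[|E(G)|] = 59 − 29/8 = 443/8.
Numerically: ≈ 55.375000.
(This is only a lower bound; the true E[α(G)] may be larger.)

E[α(G)] ≥ 443/8 ≈ 55.375000.


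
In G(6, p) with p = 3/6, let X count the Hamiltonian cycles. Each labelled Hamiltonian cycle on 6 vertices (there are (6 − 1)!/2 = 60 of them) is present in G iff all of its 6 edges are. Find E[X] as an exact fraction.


K_6 has (6 − 1)!/2 = 60 labelled Hamiltonian cycles.
For each such Hamiltonian cycle H, let X_H = 1 if all 6 edges of H are present in G. Then P[X_H = 1] = p^{6} = (1/2)^{6} = 1/64.
By linearity of expectation: E[X] = Σ_H E[X_H] = 60 · p^{6} = 60 · 1/64 = 15/16.
Numerically: E[X] ≈ 0.938.

E[X] = 60 · (1/2)^{6} = 15/16 ≈ 0.938.


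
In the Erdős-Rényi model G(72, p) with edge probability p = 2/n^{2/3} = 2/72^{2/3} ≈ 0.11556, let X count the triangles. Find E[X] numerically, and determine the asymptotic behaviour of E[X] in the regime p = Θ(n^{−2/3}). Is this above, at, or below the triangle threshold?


Number of potential triangles: C(72, 3) = 59640.
Each occurs with probability p³ ≈ (0.11556)³ ≈ 1.5432099e-03.
By linearity: E[X] = C(72, 3)·p³ ≈ 59640 · 1.5432099e-03 ≈ 92.03704.
Since α = 2/3 < 1, p = c/n^{2/3} ≫ 1/n is above the triangle threshold p ~ 1/n. Asymptotically E[X] ~ (c³/6)·n^{3(1−α)} = (2³/6)·n^{1} → ∞; triangles are abundant w.h.p.

E[X] ≈ 92.03704; in regime p = Θ(1/n^{2/3}) E[X] diverges (above the triangle threshold p ~ 1/n).


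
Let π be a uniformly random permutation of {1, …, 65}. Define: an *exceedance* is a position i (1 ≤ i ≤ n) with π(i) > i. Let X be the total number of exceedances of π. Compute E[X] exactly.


Write X = Σ_{i=1}^{65} X_i, where X_i = 1_{π(i) > i}.
For each fixed i, π(i) is uniform over {1, …, 65} (marginal of a uniform permutation), so P[π(i) > i] = (n − i)/n. Summing: Σ_{i=1}^{65} (n − i)/n = (0 + 1 + … + 64)/65 = 65(65 − 1)/(2·65) = (65 − 1)/2.
Hence E[X] = Σ_{i=1}^{65} (65 − i)/65 = 32 ≈ 32.00000.

E[X] = 32 = 32.00000.


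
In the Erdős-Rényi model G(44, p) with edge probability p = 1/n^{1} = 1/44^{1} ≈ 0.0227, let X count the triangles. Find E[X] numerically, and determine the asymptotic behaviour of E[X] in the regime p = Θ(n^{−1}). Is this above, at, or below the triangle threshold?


Number of potential triangles: C(44, 3) = 13244.
Each occurs with probability p³ ≈ (0.0227)³ ≈ 1.17393e-05.
By linearity: E[X] = C(44, 3)·p³ ≈ 13244 · 1.17393e-05 ≈ 0.155.
Here α = 1, so p = 1/n is exactly at the triangle threshold p ~ 1/n. Asymptotically E[X] → c³/6 = 1³/6 = 1/6 ≈ 0.167, a bounded constant. In this regime the triangle count is asymptotically Poisson(c³/6).

E[X] ≈ 0.155; in regime p = Θ(1/n^{1}) E[X] stays bounded (at the triangle threshold p ~ 1/n).


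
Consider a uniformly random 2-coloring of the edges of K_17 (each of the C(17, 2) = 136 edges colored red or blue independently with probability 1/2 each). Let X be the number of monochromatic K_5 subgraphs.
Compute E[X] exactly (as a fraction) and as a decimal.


Let X = Σ_S X_S over the C(17, 5) = 6188 subsets S of size 5, where X_S = 1 if the K_5 on S is monochromatic.
For a fixed S, the K_5 on S has C(5, 2) = 10 edges. P[all 10 edges red] = (1/2)^10, and likewise for blue, so P[monochromatic] = 2·(1/2)^10 = 2^{1 − 10} = 1/512.
By linearity of expectation: E[X] = C(17, 5) · 2^{1 − 10} = 6188 · 1/512 = 1547/128.
Numerically: E[X] ≈ 12.0859.

E[X] = C(17,5)·2^(1−C(5,2)) = 1547/128 ≈ 12.0859.


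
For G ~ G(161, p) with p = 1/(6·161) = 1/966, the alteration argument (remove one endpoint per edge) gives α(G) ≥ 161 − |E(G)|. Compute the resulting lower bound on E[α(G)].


E[|E(G)|] = C(161, 2)·p = 12880 · (1/966) = 40/3.
E[α(G)] ≥ n − E[|E(G)|] = 161 − 40/3 = 443/3.
Numerically: ≈ 147.666667.
(This is only a lower bound; the true E[α(G)] may be larger.)

E[α(G)] ≥ 443/3 ≈ 147.666667.


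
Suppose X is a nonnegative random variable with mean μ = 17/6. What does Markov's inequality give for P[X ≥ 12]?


μ = E[X] = 17/6, a = 12.
Markov: P[X ≥ 12] ≤ μ/a = (17/6)/12 = 17/72.
Numerically: ≈ 0.23611.
(Since a = 12 > μ = 2.83333, the bound 17/72 is < 1 and informative.)

P[X ≥ 12] ≤ 17/72 ≈ 0.23611.


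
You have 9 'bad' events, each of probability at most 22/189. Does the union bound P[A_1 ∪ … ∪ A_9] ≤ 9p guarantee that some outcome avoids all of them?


Union bound: P[∪_{i=1}^{9} A_i] ≤ Σ_i P[A_i] ≤ 9·p = 9·(22/189) = 22/21.
Numerically: 22/21 ≈ 1.04762.
Is 22/21 < 1? NO.
Since the bound 22/21 is ≥ 1, the union bound is uninformative here; it does NOT by itself certify existence.

9·p = 22/21 ≈ 1.04762; existence NOT certified by the union bound.


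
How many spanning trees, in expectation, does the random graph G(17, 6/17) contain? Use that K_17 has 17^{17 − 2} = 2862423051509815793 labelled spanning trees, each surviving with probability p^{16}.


K_17 has 17^{17 − 2} = 2862423051509815793 labelled spanning trees.
For each such spanning tree H, let X_H = 1 if all 16 edges of H are present in G. Then P[X_H = 1] = p^{16} = (6/17)^{16} = 2821109907456/48661191875666868481.
By linearity: E[X] = Σ_H E[X_H] = 2862423051509815793 · p^{16} = 2862423051509815793 · 2821109907456/48661191875666868481 = 2821109907456/17.
Numerically: E[X] ≈ 1.65948e+11.

E[X] = 2862423051509815793 · (6/17)^{16} = 2821109907456/17 ≈ 1.65948e+11.


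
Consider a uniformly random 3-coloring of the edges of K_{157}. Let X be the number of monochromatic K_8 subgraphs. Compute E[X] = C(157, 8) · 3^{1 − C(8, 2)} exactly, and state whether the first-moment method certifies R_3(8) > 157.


E[X] = C(157, 8) · 3^{1 − 28} = 7637643295425 · 3^{−27} = 7637643295425/7625597484987.
As a reduced fraction: E[X] = 848627032825/847288609443 ≈ 1.001580.
Is E[X] < 1? NO.
Since E[X] ≥ 1, the first-moment bound is inconclusive at n = 157; it does NOT by itself certify R_3(8) > 157.

E[X] = 848627032825/847288609443 ≈ 1.001580; E[X] ≥ 1; first-moment method inconclusive here.


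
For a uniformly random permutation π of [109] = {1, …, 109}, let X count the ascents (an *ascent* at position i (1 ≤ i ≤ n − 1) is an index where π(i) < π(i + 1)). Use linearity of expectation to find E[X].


Write X = Σ X_I over i = 1, …, 108, with X_I the indicator of one ascent.
There are 108 indicators.
For each fixed i, the pair (π(i), π(i+1)) is a uniformly random ordered pair of distinct values from {1, …, 109}; by symmetry P[π(i) < π(i+1)] = 1/2.
By linearity: E[X] = 108 · (1/2) = (109 − 1) · (1/2) = 54 ≈ 54.000000.

E[X] = 54 = 54.000000.


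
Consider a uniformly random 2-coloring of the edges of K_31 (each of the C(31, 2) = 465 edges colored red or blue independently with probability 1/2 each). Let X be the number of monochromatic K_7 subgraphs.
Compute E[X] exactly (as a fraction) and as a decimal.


Let X = Σ_S X_S over the C(31, 7) = 2629575 subsets S of size 7, where X_S = 1 if the K_7 on S is monochromatic.
For a fixed S, the K_7 on S has C(7, 2) = 21 edges. P[all 21 edges red] = (1/2)^21, and likewise for blue, so P[monochromatic] = 2·(1/2)^21 = 2^{1 − 21} = 1/1048576.
By linearity: E[X] = C(31, 7) · 2^{1 − 21} = 2629575 · 1/1048576 = 2629575/1048576.
Numerically: E[X] ≈ 2.5078.

E[X] = C(31,7)·2^(1−C(7,2)) = 2629575/1048576 ≈ 2.5078.


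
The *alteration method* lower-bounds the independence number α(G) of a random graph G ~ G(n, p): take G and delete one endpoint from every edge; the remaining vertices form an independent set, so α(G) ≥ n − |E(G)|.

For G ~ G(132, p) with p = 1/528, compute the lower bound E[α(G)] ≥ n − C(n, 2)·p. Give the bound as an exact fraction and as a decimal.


E[|E(G)|] = C(132, 2)·p = 8646 · (1/528) = 131/8.
E[α(G)] ≥ n − E[|E(G)|] = 132 − 131/8 = 925/8.
Numerically: ≈ 115.62500.
(This is only a lower bound; the true E[α(G)] may be larger.)

E[α(G)] ≥ 925/8 ≈ 115.62500.


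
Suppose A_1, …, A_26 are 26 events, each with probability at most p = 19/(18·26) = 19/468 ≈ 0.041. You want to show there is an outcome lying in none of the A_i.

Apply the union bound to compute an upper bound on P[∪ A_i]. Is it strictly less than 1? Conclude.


Union bound: P[∪_{i=1}^{26} A_i] ≤ Σ_i P[A_i] ≤ 26·p = 26·(19/468) = 19/18.
Numerically: 19/18 ≈ 1.056.
Is 19/18 < 1? NO.
Since the bound 19/18 is ≥ 1, the union bound is uninformative here; it does NOT by itself certify existence.

26·p = 19/18 ≈ 1.056; existence NOT certified by the union bound.


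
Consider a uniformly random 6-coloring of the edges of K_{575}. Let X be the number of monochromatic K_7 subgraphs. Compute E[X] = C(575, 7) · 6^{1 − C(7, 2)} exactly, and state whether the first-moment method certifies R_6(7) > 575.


E[X] = C(575, 7) · 6^{1 − 21} = 3974871393896975 · 6^{−20} = 3974871393896975/3656158440062976.
As a reduced fraction: E[X] = 3974871393896975/3656158440062976 ≈ 1.087172.
Is E[X] < 1? NO.
Since E[X] ≥ 1, the first-moment bound is inconclusive at n = 575; it does NOT by itself certify R_6(7) > 575.

E[X] = 3974871393896975/3656158440062976 ≈ 1.087172; E[X] ≥ 1; first-moment method inconclusive here.


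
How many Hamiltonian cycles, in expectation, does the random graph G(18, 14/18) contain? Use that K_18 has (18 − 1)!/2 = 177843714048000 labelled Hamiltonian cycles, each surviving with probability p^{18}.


K_18 has (18 − 1)!/2 = 177843714048000 labelled Hamiltonian cycles.
For each such Hamiltonian cycle H, let X_H = 1 if all 18 edges of H are present in G. Then P[X_H = 1] = p^{18} = (7/9)^{18} = 1628413597910449/150094635296999121.
By linearity of expectation: E[X] = Σ_H E[X_H] = 177843714048000 · p^{18} = 177843714048000 · 1628413597910449/150094635296999121 = 397260798708725298034688000/205891132094649.
Numerically: E[X] ≈ 1.9295e+12.

E[X] = 177843714048000 · (7/9)^{18} = 397260798708725298034688000/205891132094649 ≈ 1.9295e+12.


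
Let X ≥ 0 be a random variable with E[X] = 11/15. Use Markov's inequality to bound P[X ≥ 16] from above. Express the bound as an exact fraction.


μ = E[X] = 11/15, a = 16.
Markov: P[X ≥ 16] ≤ μ/a = (11/15)/16 = 11/240.
Numerically: ≈ 0.04583.
(Since a = 16 > μ = 0.73333, the bound 11/240 is < 1 and informative.)

P[X ≥ 16] ≤ 11/240 ≈ 0.04583.


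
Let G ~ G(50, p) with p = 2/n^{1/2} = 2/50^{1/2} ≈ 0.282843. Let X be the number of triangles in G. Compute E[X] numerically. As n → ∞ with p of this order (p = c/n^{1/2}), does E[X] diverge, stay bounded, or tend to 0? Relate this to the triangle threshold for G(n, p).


Number of potential triangles: C(50, 3) = 19600.
Each occurs with probability p³ ≈ (0.282843)³ ≈ 2.26274170e-02.
By linearity: E[X] = C(50, 3)·p³ ≈ 19600 · 2.26274170e-02 ≈ 443.497373.
Since α = 1/2 < 1, p = c/n^{1/2} ≫ 1/n is above the triangle threshold p ~ 1/n. Asymptotically E[X] ~ (c³/6)·n^{3(1−α)} = (2³/6)·n^{1.5} → ∞; triangles are abundant w.h.p.

E[X] ≈ 443.497373; in regime p = Θ(1/n^{1/2}) E[X] diverges (above the triangle threshold p ~ 1/n).


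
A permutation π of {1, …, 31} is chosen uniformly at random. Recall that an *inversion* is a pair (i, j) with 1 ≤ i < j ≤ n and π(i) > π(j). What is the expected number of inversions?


Write X = Σ X_I over the C(31, 2) = 465 pairs i < j, with X_I the indicator of one inversion.
There are 465 indicators.
For each fixed pair i < j, the values π(i) and π(j) are two distinct elements of {1, …, 31} in uniformly random order; by symmetry P[π(i) > π(j)] = 1/2.
By linearity: E[X] = 465 · (1/2) = C(31, 2) · (1/2) = 465/2 = 465/2 ≈ 232.500000.

E[X] = 465/2 = 232.500000.


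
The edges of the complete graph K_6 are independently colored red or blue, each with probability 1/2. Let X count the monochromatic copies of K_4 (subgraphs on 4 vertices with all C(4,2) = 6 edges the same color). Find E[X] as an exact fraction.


Let X = Σ_S X_S over the C(6, 4) = 15 subsets S of size 4, where X_S = 1 if the K_4 on S is monochromatic.
For a fixed S, the K_4 on S has C(4, 2) = 6 edges. P[all 6 edges red] = (1/2)^6, and likewise for blue, so P[monochromatic] = 2·(1/2)^6 = 2^{1 − 6} = 1/32.
By linearity: E[X] = C(6, 4) · 2^{1 − 6} = 15 · 1/32 = 15/32.
Numerically: E[X] ≈ 0.4688.

E[X] = C(6,4)·2^(1−C(4,2)) = 15/32 ≈ 0.4688.


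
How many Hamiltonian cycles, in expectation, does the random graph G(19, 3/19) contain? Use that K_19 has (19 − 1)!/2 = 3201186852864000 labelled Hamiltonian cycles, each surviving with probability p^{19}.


K_19 has (19 − 1)!/2 = 3201186852864000 labelled Hamiltonian cycles.
For each such Hamiltonian cycle H, let X_H = 1 if all 19 edges of H are present in G. Then P[X_H = 1] = p^{19} = (3/19)^{19} = 1162261467/1978419655660313589123979.
By linearity of expectation: E[X] = Σ_H E[X_H] = 3201186852864000 · p^{19} = 3201186852864000 · 1162261467/1978419655660313589123979 = 3720616127750825791488000/1978419655660313589123979.
Numerically: E[X] ≈ 1.88.

E[X] = 3201186852864000 · (3/19)^{19} = 3720616127750825791488000/1978419655660313589123979 ≈ 1.88.


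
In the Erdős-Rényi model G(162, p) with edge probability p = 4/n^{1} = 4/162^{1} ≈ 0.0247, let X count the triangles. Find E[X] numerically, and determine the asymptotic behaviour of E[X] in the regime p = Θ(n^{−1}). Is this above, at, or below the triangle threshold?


Number of potential triangles: C(162, 3) = 695520.
Each occurs with probability p³ ≈ (0.0247)³ ≈ 1.50534e-05.
By linearity: E[X] = C(162, 3)·p³ ≈ 695520 · 1.50534e-05 ≈ 10.470.
Here α = 1, so p = 4/n is exactly at the triangle threshold p ~ 1/n. Asymptotically E[X] → c³/6 = 4³/6 = 32/3 ≈ 10.667, a bounded constant. In this regime the triangle count is asymptotically Poisson(c³/6).

E[X] ≈ 10.470; in regime p = Θ(1/n^{1}) E[X] stays bounded (at the triangle threshold p ~ 1/n).


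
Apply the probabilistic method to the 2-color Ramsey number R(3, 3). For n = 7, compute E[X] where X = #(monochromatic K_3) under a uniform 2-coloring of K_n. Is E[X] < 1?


E[X] = C(7, 3) · 2^{1 − 3} = 35 · 2^{−2} = 35/4.
As a reduced fraction: E[X] = 35/4 ≈ 8.750.
Is E[X] < 1? NO.
Since E[X] ≥ 1, the first-moment bound is inconclusive at n = 7; it does NOT by itself certify R(3, 3) > 7.

E[X] = 35/4 ≈ 8.750; E[X] ≥ 1; first-moment method inconclusive here.


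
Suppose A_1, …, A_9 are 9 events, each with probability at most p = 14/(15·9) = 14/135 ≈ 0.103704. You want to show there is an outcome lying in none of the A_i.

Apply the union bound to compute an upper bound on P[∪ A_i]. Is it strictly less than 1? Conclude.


Union bound: P[∪_{i=1}^{9} A_i] ≤ Σ_i P[A_i] ≤ 9·p = 9·(14/135) = 14/15.
Numerically: 14/15 ≈ 0.933333.
Is 14/15 < 1? YES.
Since P[∪ A_i] ≤ 14/15 < 1, the complement has P[∩ A_i^c] ≥ 1 − 14/15 = 1/15 > 0, so some outcome avoids every A_i.

9·p = 14/15 ≈ 0.933333; existence CERTIFIED by the union bound.


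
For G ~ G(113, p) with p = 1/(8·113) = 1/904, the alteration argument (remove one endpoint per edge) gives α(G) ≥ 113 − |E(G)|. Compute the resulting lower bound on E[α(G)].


E[|E(G)|] = C(113, 2)·p = 6328 · (1/904) = 7.
E[α(G)] ≥ n − E[|E(G)|] = 113 − 7 = 106.
Numerically: ≈ 106.000.
(This is only a lower bound; the true E[α(G)] may be larger.)

E[α(G)] ≥ 106 ≈ 106.000.


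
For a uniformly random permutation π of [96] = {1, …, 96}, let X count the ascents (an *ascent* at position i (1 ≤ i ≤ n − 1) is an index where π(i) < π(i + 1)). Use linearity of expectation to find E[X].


Write X = Σ X_I over i = 1, …, 95, with X_I the indicator of one ascent.
There are 95 indicators.
For each fixed i, the pair (π(i), π(i+1)) is a uniformly random ordered pair of distinct values from {1, …, 96}; by symmetry P[π(i) < π(i+1)] = 1/2.
By linearity: E[X] = 95 · (1/2) = (96 − 1) · (1/2) = 95/2 ≈ 47.5000.

E[X] = 95/2 = 47.5000.


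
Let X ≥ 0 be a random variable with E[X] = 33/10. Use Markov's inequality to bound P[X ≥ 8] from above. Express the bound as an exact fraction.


μ = E[X] = 33/10, a = 8.
Markov: P[X ≥ 8] ≤ μ/a = (33/10)/8 = 33/80.
Numerically: ≈ 0.412500.
(Since a = 8 > μ = 3.300000, the bound 33/80 is < 1 and informative.)

P[X ≥ 8] ≤ 33/80 ≈ 0.412500.


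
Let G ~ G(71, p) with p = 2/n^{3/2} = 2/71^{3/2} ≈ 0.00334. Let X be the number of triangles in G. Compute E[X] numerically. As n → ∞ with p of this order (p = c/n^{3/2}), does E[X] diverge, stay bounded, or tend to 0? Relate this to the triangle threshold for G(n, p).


Number of potential triangles: C(71, 3) = 57155.
Each occurs with probability p³ ≈ (0.00334)³ ≈ 3.73618e-08.
By linearity: E[X] = C(71, 3)·p³ ≈ 57155 · 3.73618e-08 ≈ 0.002.
Since α = 3/2 > 1, p = c/n^{3/2} = o(1/n) is below the triangle threshold p ~ 1/n. Asymptotically E[X] ~ (c³/6)·n^{3(1−α)} = (2³/6)·n^{-1.5} → 0, so by Markov's inequality G has no triangles w.h.p.

E[X] ≈ 0.002; in regime p = Θ(1/n^{3/2}) E[X] tends to 0 (below the triangle threshold p ~ 1/n).


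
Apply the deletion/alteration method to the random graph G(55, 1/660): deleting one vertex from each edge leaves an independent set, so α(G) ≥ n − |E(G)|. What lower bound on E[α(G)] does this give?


E[|E(G)|] = C(55, 2)·p = 1485 · (1/660) = 9/4.
E[α(G)] ≥ n − E[|E(G)|] = 55 − 9/4 = 211/4.
Numerically: ≈ 52.750000.
(This is only a lower bound; the true E[α(G)] may be larger.)

E[α(G)] ≥ 211/4 ≈ 52.750000.


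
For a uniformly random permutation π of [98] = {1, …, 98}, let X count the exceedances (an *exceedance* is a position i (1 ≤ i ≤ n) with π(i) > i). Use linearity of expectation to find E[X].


Write X = Σ_{i=1}^{98} X_i, where X_i = 1_{π(i) > i}.
For each fixed i, π(i) is uniform over {1, …, 98} (marginal of a uniform permutation), so P[π(i) > i] = (n − i)/n. Summing: Σ_{i=1}^{98} (n − i)/n = (0 + 1 + … + 97)/98 = 98(98 − 1)/(2·98) = (98 − 1)/2.
Hence E[X] = Σ_{i=1}^{98} (98 − i)/98 = 97/2 ≈ 48.50000.

E[X] = 97/2 = 48.50000.


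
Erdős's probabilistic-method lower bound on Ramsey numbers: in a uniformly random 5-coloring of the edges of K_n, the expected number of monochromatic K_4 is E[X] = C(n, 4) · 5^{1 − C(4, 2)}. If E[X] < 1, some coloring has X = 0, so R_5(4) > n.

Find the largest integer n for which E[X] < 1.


We need C(n, 4) · 5^{1 − 6} < 1, i.e. C(n, 4) < 5^{6 − 1} = 3125.
Check values of n near the boundary:
  n = 17: C(17, 4) = 2380; 2380 < 3125? YES
  n = 18: C(18, 4) = 3060; 3060 < 3125? YES
  n = 19: C(19, 4) = 3876; 3876 < 3125? NO
The largest n with C(n, 4) < 3125 is n = 18 (where E[X] = 612/625 ≈ 0.97920). Hence R_5(4) > 18, i.e. R_5(4) ≥ 19.

Largest n = 18; hence R_5(4) > 18.


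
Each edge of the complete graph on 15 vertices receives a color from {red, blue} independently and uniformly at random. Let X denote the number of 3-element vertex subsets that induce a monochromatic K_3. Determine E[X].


Let X = Σ_S X_S over the C(15, 3) = 455 subsets S of size 3, where X_S = 1 if the K_3 on S is monochromatic.
For a fixed S, the K_3 on S has C(3, 2) = 3 edges. P[all 3 edges red] = (1/2)^3, and likewise for blue, so P[monochromatic] = 2·(1/2)^3 = 2^{1 − 3} = 1/4.
By linearity: E[X] = C(15, 3) · 2^{1 − 3} = 455 · 1/4 = 455/4.
Numerically: E[X] ≈ 113.750000.

E[X] = C(15,3)·2^(1−C(3,2)) = 455/4 ≈ 113.750000.


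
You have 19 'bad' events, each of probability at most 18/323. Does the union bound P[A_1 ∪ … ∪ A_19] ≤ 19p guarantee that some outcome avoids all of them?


Union bound: P[∪_{i=1}^{19} A_i] ≤ Σ_i P[A_i] ≤ 19·p = 19·(18/323) = 18/17.
Numerically: 18/17 ≈ 1.058824.
Is 18/17 < 1? NO.
Since the bound 18/17 is ≥ 1, the union bound is uninformative here; it does NOT by itself certify existence.

19·p = 18/17 ≈ 1.058824; existence NOT certified by the union bound.


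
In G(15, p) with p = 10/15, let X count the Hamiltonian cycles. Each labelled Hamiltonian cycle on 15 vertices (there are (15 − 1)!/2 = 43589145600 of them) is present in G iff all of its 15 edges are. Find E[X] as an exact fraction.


K_15 has (15 − 1)!/2 = 43589145600 labelled Hamiltonian cycles.
For each such Hamiltonian cycle H, let X_H = 1 if all 15 edges of H are present in G. Then P[X_H = 1] = p^{15} = (2/3)^{15} = 32768/14348907.
By linearity of expectation: E[X] = Σ_H E[X_H] = 43589145600 · p^{15} = 43589145600 · 32768/14348907 = 5877897625600/59049.
Numerically: E[X] ≈ 9.95e+07.

E[X] = 43589145600 · (2/3)^{15} = 5877897625600/59049 ≈ 9.95e+07.


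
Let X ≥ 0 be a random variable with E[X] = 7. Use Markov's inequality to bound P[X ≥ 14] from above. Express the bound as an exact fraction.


μ = E[X] = 7, a = 14.
Markov: P[X ≥ 14] ≤ μ/a = (7)/14 = 1/2.
Numerically: ≈ 0.500.
(Since a = 14 > μ = 7.000, the bound 1/2 is < 1 and informative.)

P[X ≥ 14] ≤ 1/2 ≈ 0.500.


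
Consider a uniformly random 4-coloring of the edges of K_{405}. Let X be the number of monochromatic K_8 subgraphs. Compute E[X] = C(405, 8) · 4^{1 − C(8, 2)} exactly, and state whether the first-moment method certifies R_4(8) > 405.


E[X] = C(405, 8) · 4^{1 − 28} = 16745853821188050 · 4^{−27} = 16745853821188050/18014398509481984.
As a reduced fraction: E[X] = 8372926910594025/9007199254740992 ≈ 0.9295816.
Is E[X] < 1? YES.
Since E[X] < 1, there exists a 4-coloring of K_{405} with no monochromatic K_8; hence R_4(8) > 405.

E[X] = 8372926910594025/9007199254740992 ≈ 0.9295816; E[X] < 1, so R_4(8) > 405.


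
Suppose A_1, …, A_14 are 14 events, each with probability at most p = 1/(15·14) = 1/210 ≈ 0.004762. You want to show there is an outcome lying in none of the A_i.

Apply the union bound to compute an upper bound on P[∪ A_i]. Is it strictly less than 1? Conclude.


Union bound: P[∪_{i=1}^{14} A_i] ≤ Σ_i P[A_i] ≤ 14·p = 14·(1/210) = 1/15.
Numerically: 1/15 ≈ 0.066667.
Is 1/15 < 1? YES.
Since P[∪ A_i] ≤ 1/15 < 1, the complement has P[∩ A_i^c] ≥ 1 − 1/15 = 14/15 > 0, so some outcome avoids every A_i.

14·p = 1/15 ≈ 0.066667; existence CERTIFIED by the union bound.


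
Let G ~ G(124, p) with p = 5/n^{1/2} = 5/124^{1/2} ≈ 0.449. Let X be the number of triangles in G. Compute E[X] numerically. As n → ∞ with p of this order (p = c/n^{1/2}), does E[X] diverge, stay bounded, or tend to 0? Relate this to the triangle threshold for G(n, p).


Number of potential triangles: C(124, 3) = 310124.
Each occurs with probability p³ ≈ (0.449)³ ≈ 9.052687e-02.
By linearity: E[X] = C(124, 3)·p³ ≈ 310124 · 9.052687e-02 ≈ 28074.5538.
Since α = 1/2 < 1, p = c/n^{1/2} ≫ 1/n is above the triangle threshold p ~ 1/n. Asymptotically E[X] ~ (c³/6)·n^{3(1−α)} = (5³/6)·n^{1.5} → ∞; triangles are abundant w.h.p.

E[X] ≈ 28074.5538; in regime p = Θ(1/n^{1/2}) E[X] diverges (above the triangle threshold p ~ 1/n).


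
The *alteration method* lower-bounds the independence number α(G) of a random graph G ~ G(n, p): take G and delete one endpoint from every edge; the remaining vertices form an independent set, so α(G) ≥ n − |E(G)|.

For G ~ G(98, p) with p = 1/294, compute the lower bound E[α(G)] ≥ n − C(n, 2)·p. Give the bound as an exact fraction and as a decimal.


E[|E(G)|] = C(98, 2)·p = 4753 · (1/294) = 97/6.
E[α(G)] ≥ n − E[|E(G)|] = 98 − 97/6 = 491/6.
Numerically: ≈ 81.833333.
(This is only a lower bound; the true E[α(G)] may be larger.)

E[α(G)] ≥ 491/6 ≈ 81.833333.


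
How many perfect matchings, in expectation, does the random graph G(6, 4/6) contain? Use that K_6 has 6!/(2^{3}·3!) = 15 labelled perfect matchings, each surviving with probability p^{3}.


K_6 has 6!/(2^{3}·3!) = 15 labelled perfect matchings.
For each such perfect matching H, let X_H = 1 if all 3 edges of H are present in G. Then P[X_H = 1] = p^{3} = (2/3)^{3} = 8/27.
By linearity of expectation: E[X] = Σ_H E[X_H] = 15 · p^{3} = 15 · 8/27 = 40/9.
Numerically: E[X] ≈ 4.44.

E[X] = 15 · (2/3)^{3} = 40/9 ≈ 4.44.


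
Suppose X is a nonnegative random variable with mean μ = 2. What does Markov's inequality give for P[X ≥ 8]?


μ = E[X] = 2, a = 8.
Markov: P[X ≥ 8] ≤ μ/a = (2)/8 = 1/4.
Numerically: ≈ 0.250.
(Since a = 8 > μ = 2.000, the bound 1/4 is < 1 and informative.)

P[X ≥ 8] ≤ 1/4 ≈ 0.250.


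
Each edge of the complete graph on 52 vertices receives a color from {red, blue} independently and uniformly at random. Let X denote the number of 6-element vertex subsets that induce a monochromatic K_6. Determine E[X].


Let X = Σ_S X_S over the C(52, 6) = 20358520 subsets S of size 6, where X_S = 1 if the K_6 on S is monochromatic.
For a fixed S, the K_6 on S has C(6, 2) = 15 edges. P[all 15 edges red] = (1/2)^15, and likewise for blue, so P[monochromatic] = 2·(1/2)^15 = 2^{1 − 15} = 1/16384.
By linearity: E[X] = C(52, 6) · 2^{1 − 15} = 20358520 · 1/16384 = 2544815/2048.
Numerically: E[X] ≈ 1242.58545.

E[X] = C(52,6)·2^(1−C(6,2)) = 2544815/2048 ≈ 1242.58545.


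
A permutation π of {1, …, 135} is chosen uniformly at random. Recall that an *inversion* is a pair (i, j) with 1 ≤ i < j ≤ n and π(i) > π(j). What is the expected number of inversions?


Write X = Σ X_I over the C(135, 2) = 9045 pairs i < j, with X_I the indicator of one inversion.
There are 9045 indicators.
For each fixed pair i < j, the values π(i) and π(j) are two distinct elements of {1, …, 135} in uniformly random order; by symmetry P[π(i) > π(j)] = 1/2.
By linearity: E[X] = 9045 · (1/2) = C(135, 2) · (1/2) = 9045/2 = 9045/2 ≈ 4522.50000.

E[X] = 9045/2 = 4522.50000.


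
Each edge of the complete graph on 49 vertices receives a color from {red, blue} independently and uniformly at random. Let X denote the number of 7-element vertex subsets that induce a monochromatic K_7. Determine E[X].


Let X = Σ_S X_S over the C(49, 7) = 85900584 subsets S of size 7, where X_S = 1 if the K_7 on S is monochromatic.
For a fixed S, the K_7 on S has C(7, 2) = 21 edges. P[all 21 edges red] = (1/2)^21, and likewise for blue, so P[monochromatic] = 2·(1/2)^21 = 2^{1 − 21} = 1/1048576.
By linearity of expectation: E[X] = C(49, 7) · 2^{1 − 21} = 85900584 · 1/1048576 = 10737573/131072.
Numerically: E[X] ≈ 81.921.

E[X] = C(49,7)·2^(1−C(7,2)) = 10737573/131072 ≈ 81.921.
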